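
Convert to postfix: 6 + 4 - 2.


Left to right (same or higher precedence on left)
Postfix: 6 4 + 2 -


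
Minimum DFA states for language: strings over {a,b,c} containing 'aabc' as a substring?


KMP-style automaton: 4 progress states + 1 absorbing accept = 5
Minimal DFA: 5 states


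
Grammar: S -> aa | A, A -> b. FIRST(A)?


Per alternative of A: FIRST(b) = {b}
FIRST(A) = {b}


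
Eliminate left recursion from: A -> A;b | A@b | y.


Left-recursive alternatives: A;b, A@b; non-recursive: y
Introduce A': A -> yA', A' -> ;bA' | @bA' | ε


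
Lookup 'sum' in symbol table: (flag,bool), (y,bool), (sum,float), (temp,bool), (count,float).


Lookup 'sum' → type float


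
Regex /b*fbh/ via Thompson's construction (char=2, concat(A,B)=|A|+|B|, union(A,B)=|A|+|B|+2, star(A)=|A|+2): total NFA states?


Syntax tree has 4 char leaf(s), 0 union(s), 1 star(s)
chars contribute 4×2 = 8; each union adds +2; each star adds +2
Total: 8 + 0 + 2 = 10 states


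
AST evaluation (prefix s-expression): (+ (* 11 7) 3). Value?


Evaluate inner: (* 11 7) = 77
Evaluate root: (+ 77 3) = 80
Result: 80


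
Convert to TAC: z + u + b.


Break into single-operator statements:
t1 = z + u
t2 = t1 + b


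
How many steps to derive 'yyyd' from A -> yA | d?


Derivation: A => yA => yyA => yyyA => yyyd
Steps: 4


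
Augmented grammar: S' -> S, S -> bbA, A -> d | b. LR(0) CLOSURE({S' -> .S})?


Start: S' -> .S
For each item with dot before a nonterminal B, add B -> .γ for every B-production
Closure: [S' -> .S, S -> .bbA]


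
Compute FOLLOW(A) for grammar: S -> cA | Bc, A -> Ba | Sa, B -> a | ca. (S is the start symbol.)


$ ∈ FOLLOW(S). For each A -> αBβ: add FIRST(β)\{ε} to FOLLOW(B); if β nullable, add FOLLOW(A).
FOLLOW(A) = {$, a}


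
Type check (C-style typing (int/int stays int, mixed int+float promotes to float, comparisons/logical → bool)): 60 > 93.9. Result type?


Operand types: int > float
Rule: comparison yields bool
Result type: bool


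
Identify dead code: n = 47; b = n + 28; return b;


n is read by b's definition; b is returned
No dead code


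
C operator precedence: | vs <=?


'<=' is relational (level 7); '|' is bitwise OR (level 3)
Higher level binds tighter
'<=' has higher precedence than '|'


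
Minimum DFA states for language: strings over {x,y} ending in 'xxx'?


Track the longest suffix of input matching a prefix of 'xxx': 4 classes (prefixes of length 0..3)
Minimal DFA: 4 states


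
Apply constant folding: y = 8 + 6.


8 + 6 = 14 at compile time
Optimized: y = 14


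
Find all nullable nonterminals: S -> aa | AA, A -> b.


A nonterminal is nullable iff some alternative derives ε (directly, or every symbol in it is nullable)
Nullable: {}


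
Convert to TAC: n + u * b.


Break into single-operator statements:
t1 = u * b
t2 = n + t1


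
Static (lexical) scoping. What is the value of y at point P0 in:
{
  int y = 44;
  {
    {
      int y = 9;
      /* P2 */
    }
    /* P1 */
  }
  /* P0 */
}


y declared in the same block as P0
y = 44


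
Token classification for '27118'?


Pattern: digits only
Type: INTEGER_LITERAL


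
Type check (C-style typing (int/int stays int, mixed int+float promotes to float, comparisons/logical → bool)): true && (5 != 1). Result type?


Operand types: bool && bool
Rule: logical operators take bool operands and yield bool
Result type: bool


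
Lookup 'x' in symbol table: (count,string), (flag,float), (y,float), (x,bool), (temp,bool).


Lookup 'x' → type bool


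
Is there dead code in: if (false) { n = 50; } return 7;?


condition is constant false, so the whole block is unreachable
Dead: 'if (false) { n = 50; }'


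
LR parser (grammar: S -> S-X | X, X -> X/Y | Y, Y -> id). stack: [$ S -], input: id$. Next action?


no handle ('S-' is not any RHS); shift 'id'
Action: shift


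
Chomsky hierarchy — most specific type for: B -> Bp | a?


Left-linear: every RHS is a terminal or one nonterminal followed by a terminal
Classification: Type 3 (Regular)


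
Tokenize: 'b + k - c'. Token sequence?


Scan left to right, longest-match per lexeme
Tokens: ID(b), OP(+), ID(k), OP(-), ID(c)


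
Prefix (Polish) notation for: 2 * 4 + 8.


left-to-right (same/higher precedence on left): tree is (+ (* 2 4) 8)
Prefix: + * 2 4 8


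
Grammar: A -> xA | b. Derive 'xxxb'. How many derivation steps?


Derivation: A => xA => xxA => xxxA => xxxb
Steps: 4


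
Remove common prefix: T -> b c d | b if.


Common prefix: 'b'
Factored: T -> b T', T' -> c d | if


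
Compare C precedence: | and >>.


'>>' is shift (level 8); '|' is bitwise OR (level 3)
Higher level binds tighter
'>>' has higher precedence than '|'


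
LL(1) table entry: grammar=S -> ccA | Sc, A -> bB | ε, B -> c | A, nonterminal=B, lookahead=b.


For [B, b]: 'b' ∈ FIRST(A)
Entry: B -> A


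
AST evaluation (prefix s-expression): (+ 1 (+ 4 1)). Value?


Evaluate inner: (+ 4 1) = 5
Evaluate root: (+ 1 5) = 6
Result: 6


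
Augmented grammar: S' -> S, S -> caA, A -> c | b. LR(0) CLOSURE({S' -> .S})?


Start: S' -> .S
For each item with dot before a nonterminal B, add B -> .γ for every B-production
Closure: [S' -> .S, S -> .caA]


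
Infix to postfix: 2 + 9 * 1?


* has higher precedence, evaluate 9*1 first
Postfix: 2 9 1 * +


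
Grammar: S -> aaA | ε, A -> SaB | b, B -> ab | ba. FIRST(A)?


Per alternative of A: FIRST(SaB) = {a}; FIRST(b) = {b}
FIRST(A) = {a, b}


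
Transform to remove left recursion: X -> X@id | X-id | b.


Left-recursive alternatives: X@id, X-id; non-recursive: b
Introduce X': X -> bX', X' -> @idX' | -idX' | ε


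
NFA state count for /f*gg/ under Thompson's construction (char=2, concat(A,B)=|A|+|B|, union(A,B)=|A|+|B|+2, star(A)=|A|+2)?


Syntax tree has 3 char leaf(s), 0 union(s), 1 star(s)
chars contribute 3×2 = 6; each union adds +2; each star adds +2
Total: 6 + 0 + 2 = 8 states


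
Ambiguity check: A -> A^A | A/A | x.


'x^x/x' has two parse trees (no precedence encoded between ^ and /)
Ambiguous


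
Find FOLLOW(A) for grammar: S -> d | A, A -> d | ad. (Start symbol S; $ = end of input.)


$ ∈ FOLLOW(S). For each A -> αBβ: add FIRST(β)\{ε} to FOLLOW(B); if β nullable, add FOLLOW(A).
FOLLOW(A) = {$}


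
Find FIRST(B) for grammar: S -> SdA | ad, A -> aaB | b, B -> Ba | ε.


Per alternative of B: FIRST(Ba) = {a}; FIRST(ε) = {ε}
FIRST(B) = {a, ε}


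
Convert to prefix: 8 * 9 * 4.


left-to-right (same/higher precedence on left): tree is (* (* 8 9) 4)
Prefix: * * 8 9 4


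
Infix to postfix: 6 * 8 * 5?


Left to right (same or higher precedence on left)
Postfix: 6 8 * 5 *


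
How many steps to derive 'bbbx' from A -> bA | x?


Derivation: A => bA => bbA => bbbA => bbbx
Steps: 4


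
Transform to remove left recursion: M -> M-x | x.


Left-recursive alternatives: M-x; non-recursive: x
Introduce M': M -> xM', M' -> -xM' | ε


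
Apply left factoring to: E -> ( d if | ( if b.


Common prefix: '('
Factored: E -> ( E', E' -> d if | if b


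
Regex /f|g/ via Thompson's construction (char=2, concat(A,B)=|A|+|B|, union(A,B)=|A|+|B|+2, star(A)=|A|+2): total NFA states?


Syntax tree has 2 char leaf(s), 1 union(s), 0 star(s)
chars contribute 2×2 = 4; each union adds +2; each star adds +2
Total: 4 + 2 + 0 = 6 states


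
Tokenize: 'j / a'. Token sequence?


Scan left to right, longest-match per lexeme
Tokens: ID(j), OP(/), ID(a)


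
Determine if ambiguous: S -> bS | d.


right-linear, alternatives start with distinct terminals 'b' vs 'd': unique leftmost derivation
Unambiguous


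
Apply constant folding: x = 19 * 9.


19 * 9 = 171 at compile time
Optimized: x = 171


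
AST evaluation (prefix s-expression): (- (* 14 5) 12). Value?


Evaluate inner: (* 14 5) = 70
Evaluate root: (- 70 12) = 58
Result: 58


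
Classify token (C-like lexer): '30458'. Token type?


Pattern: digits only
Type: INTEGER_LITERAL


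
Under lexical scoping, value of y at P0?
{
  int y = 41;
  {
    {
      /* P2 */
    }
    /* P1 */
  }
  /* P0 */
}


y declared in the same block as P0
y = 41


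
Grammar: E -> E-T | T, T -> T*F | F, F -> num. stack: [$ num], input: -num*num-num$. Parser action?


'num' on top is the handle for F -> num
Action: reduce (F -> num)


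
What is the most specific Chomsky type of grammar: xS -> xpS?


LHS has context (more than one symbol) and |LHS| ≤ |RHS|
Classification: Type 1 (Context-Sensitive)


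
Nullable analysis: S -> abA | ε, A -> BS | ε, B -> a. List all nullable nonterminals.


A nonterminal is nullable iff some alternative derives ε (directly, or every symbol in it is nullable)
Nullable: {A, S}


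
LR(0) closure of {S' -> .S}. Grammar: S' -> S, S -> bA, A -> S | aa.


Start: S' -> .S
For each item with dot before a nonterminal B, add B -> .γ for every B-production
Closure: [S' -> .S, S -> .bA]


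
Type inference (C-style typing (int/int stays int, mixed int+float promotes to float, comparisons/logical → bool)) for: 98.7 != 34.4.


Operand types: float != float
Rule: comparison yields bool
Result type: bool


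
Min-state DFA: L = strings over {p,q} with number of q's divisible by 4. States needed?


Track (count of q) mod 4: states 0..3, accept at 0
Minimal DFA: 4 states


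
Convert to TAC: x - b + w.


Break into single-operator statements:
t1 = x - b
t2 = t1 + w


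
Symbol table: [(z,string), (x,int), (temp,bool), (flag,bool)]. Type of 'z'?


Lookup 'z' → type string


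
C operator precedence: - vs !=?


'-' is additive (level 9); '!=' is equality (level 6)
Higher level binds tighter
'-' has higher precedence than '!='


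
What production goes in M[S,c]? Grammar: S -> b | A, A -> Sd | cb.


For [S, c]: 'c' ∈ FIRST(A)
Entry: S -> A


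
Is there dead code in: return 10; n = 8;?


statement follows a return and is unreachable
Dead: 'n = 8'


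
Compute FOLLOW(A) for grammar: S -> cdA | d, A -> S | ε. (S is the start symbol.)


$ ∈ FOLLOW(S). For each A -> αBβ: add FIRST(β)\{ε} to FOLLOW(B); if β nullable, add FOLLOW(A).
FOLLOW(A) = {$}


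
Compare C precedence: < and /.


'/' is multiplicative (level 10); '<' is relational (level 7)
Higher level binds tighter
'/' has higher precedence than '<'


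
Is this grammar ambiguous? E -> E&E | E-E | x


'x&x-x' has two parse trees (no precedence encoded between & and -)
Ambiguous


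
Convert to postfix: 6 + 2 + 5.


Left to right (same or higher precedence on left)
Postfix: 6 2 + 5 +


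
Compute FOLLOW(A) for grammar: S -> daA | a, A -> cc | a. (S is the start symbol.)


$ ∈ FOLLOW(S). For each A -> αBβ: add FIRST(β)\{ε} to FOLLOW(B); if β nullable, add FOLLOW(A).
FOLLOW(A) = {$}


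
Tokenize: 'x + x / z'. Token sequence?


Scan left to right, longest-match per lexeme
Tokens: ID(x), OP(+), ID(x), OP(/), ID(z)


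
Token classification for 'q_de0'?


Pattern: letter/underscore followed by alphanumerics, not a keyword
Type: IDENTIFIER


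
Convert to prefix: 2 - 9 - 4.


left-to-right (same/higher precedence on left): tree is (- (- 2 9) 4)
Prefix: - - 2 9 4


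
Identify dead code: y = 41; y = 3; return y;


first assignment to y is overwritten before any read
Dead: 'y = 41'


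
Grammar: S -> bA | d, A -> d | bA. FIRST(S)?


Per alternative of S: FIRST(bA) = {b}; FIRST(d) = {d}
FIRST(S) = {b, d}


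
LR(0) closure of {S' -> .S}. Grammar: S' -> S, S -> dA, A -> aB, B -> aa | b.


Start: S' -> .S
For each item with dot before a nonterminal B, add B -> .γ for every B-production
Closure: [S' -> .S, S -> .dA]


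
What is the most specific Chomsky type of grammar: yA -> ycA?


LHS has context (more than one symbol) and |LHS| ≤ |RHS|
Classification: Type 1 (Context-Sensitive)


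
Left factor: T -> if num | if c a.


Common prefix: 'if'
Factored: T -> if T', T' -> num | c a


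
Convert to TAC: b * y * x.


Break into single-operator statements:
t1 = b * y
t2 = t1 * x


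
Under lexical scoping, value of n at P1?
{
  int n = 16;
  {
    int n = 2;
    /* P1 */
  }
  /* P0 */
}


n declared in the same block as P1
n = 2


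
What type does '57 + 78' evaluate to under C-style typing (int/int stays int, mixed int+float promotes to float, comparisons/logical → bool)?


Operand types: int + int
Rule: mixed int/float promotes to float; int/int stays int
Result type: int


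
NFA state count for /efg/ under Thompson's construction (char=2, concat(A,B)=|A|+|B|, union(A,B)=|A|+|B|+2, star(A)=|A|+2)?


Syntax tree has 3 char leaf(s), 0 union(s), 0 star(s)
chars contribute 3×2 = 6; each union adds +2; each star adds +2
Total: 6 + 0 + 0 = 6 states


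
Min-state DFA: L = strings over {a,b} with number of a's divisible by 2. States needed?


Track (count of a) mod 2: states 0..1, accept at 0
Minimal DFA: 2 states


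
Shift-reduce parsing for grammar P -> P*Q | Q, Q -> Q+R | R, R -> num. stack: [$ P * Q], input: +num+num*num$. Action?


'+' can extend Q; shift to build Q -> Q+R
Action: shift


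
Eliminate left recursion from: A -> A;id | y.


Left-recursive alternatives: A;id; non-recursive: y
Introduce A': A -> yA', A' -> ;idA' | ε


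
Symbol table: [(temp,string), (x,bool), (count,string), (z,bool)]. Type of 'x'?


Lookup 'x' → type bool


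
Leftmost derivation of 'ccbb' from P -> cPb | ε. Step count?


Derivation: P => cPb => ccPbb => ccbb
Steps: 3


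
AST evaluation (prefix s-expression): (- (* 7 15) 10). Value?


Evaluate inner: (* 7 15) = 105
Evaluate root: (- 105 10) = 95
Result: 95


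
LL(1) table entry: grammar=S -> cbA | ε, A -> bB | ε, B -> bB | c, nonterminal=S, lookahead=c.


For [S, c]: 'c' ∈ FIRST(cbA)
Entry: S -> cbA


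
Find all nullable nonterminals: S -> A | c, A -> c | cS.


A nonterminal is nullable iff some alternative derives ε (directly, or every symbol in it is nullable)
Nullable: {}


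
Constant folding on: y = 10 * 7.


10 * 7 = 70 at compile time
Optimized: y = 70


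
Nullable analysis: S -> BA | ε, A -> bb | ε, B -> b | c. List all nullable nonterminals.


A nonterminal is nullable iff some alternative derives ε (directly, or every symbol in it is nullable)
Nullable: {A, S}


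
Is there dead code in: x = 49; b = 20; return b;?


x is assigned but never read
Dead: 'x = 49'


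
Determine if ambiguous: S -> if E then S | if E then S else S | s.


dangling else: 'if E then if E then s else s' parses two ways
Ambiguous


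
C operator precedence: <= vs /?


'/' is multiplicative (level 10); '<=' is relational (level 7)
Higher level binds tighter
'/' has higher precedence than '<='


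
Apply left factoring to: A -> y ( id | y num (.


Common prefix: 'y'
Factored: A -> y A', A' -> ( id | num (


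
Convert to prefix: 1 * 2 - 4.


left-to-right (same/higher precedence on left): tree is (- (* 1 2) 4)
Prefix: - * 1 2 4


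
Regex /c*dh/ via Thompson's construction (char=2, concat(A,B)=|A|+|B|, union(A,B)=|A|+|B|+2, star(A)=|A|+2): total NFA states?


Syntax tree has 3 char leaf(s), 0 union(s), 1 star(s)
chars contribute 3×2 = 6; each union adds +2; each star adds +2
Total: 6 + 0 + 2 = 8 states


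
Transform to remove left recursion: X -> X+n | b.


Left-recursive alternatives: X+n; non-recursive: b
Introduce X': X -> bX', X' -> +nX' | ε


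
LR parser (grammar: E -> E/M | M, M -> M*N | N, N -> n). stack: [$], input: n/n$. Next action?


no handle on stack; shift 'n'
Action: shift


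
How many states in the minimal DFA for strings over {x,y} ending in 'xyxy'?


Track the longest suffix of input matching a prefix of 'xyxy': 5 classes (prefixes of length 0..4)
Minimal DFA: 5 states


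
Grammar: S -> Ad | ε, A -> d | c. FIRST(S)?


Per alternative of S: FIRST(Ad) = {c, d}; FIRST(ε) = {ε}
FIRST(S) = {c, d, ε}


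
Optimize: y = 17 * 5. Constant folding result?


17 * 5 = 85 at compile time
Optimized: y = 85


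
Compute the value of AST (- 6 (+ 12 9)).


Evaluate inner: (+ 12 9) = 21
Evaluate root: (- 6 21) = -15
Result: -15


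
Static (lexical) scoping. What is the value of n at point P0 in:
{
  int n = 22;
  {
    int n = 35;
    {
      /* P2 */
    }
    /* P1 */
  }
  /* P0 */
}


n declared in the same block as P0
n = 22


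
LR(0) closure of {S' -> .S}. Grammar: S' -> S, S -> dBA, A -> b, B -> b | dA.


Start: S' -> .S
For each item with dot before a nonterminal B, add B -> .γ for every B-production
Closure: [S' -> .S, S -> .dBA]


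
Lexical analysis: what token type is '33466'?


Pattern: digits only
Type: INTEGER_LITERAL


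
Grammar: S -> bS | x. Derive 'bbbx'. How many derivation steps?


Derivation: S => bS => bbS => bbbS => bbbx
Steps: 4


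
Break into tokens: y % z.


Scan left to right, longest-match per lexeme
Tokens: ID(y), OP(%), ID(z)


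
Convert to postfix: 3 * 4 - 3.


Left to right (same or higher precedence on left)
Postfix: 3 4 * 3 -


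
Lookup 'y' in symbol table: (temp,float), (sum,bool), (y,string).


Lookup 'y' → type string


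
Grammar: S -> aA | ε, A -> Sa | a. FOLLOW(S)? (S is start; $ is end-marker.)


$ ∈ FOLLOW(S). For each A -> αBβ: add FIRST(β)\{ε} to FOLLOW(B); if β nullable, add FOLLOW(A).
FOLLOW(S) = {$, a}


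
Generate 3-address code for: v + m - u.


Break into single-operator statements:
t1 = v + m
t2 = t1 - u


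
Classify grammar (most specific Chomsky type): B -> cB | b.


Right-linear: every RHS is a terminal or a terminal followed by one nonterminal
Classification: Type 3 (Regular)


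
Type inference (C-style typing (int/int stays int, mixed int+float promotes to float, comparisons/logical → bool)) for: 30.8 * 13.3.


Operand types: float * float
Rule: mixed int/float promotes to float; int/int stays int
Result type: float


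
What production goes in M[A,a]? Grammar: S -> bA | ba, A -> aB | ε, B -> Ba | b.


For [A, a]: 'a' ∈ FIRST(aB)
Entry: A -> aB


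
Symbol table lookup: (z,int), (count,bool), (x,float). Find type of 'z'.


Lookup 'z' → type int


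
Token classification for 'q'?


Pattern: letter/underscore followed by alphanumerics, not a keyword
Type: IDENTIFIER


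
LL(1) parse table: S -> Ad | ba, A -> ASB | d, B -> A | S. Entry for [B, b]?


For [B, b]: 'b' ∈ FIRST(S)
Entry: B -> S


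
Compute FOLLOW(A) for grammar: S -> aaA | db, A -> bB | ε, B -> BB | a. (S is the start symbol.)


$ ∈ FOLLOW(S). For each A -> αBβ: add FIRST(β)\{ε} to FOLLOW(B); if β nullable, add FOLLOW(A).
FOLLOW(A) = {$}


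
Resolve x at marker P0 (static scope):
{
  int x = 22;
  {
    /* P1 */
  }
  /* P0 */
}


x declared in the same block as P0
x = 22


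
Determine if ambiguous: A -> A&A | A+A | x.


'x&x+x' has two parse trees (no precedence encoded between & and +)
Ambiguous


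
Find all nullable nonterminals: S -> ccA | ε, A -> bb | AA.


A nonterminal is nullable iff some alternative derives ε (directly, or every symbol in it is nullable)
Nullable: {S}


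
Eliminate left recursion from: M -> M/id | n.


Left-recursive alternatives: M/id; non-recursive: n
Introduce M': M -> nM', M' -> /idM' | ε


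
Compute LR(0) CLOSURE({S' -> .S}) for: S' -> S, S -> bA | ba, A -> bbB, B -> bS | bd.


Start: S' -> .S
For each item with dot before a nonterminal B, add B -> .γ for every B-production
Closure: [S' -> .S, S -> .bA, S -> .ba]


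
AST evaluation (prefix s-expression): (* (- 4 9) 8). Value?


Evaluate inner: (- 4 9) = -5
Evaluate root: (* -5 8) = -40
Result: -40


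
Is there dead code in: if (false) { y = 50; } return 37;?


condition is constant false, so the whole block is unreachable
Dead: 'if (false) { y = 50; }'


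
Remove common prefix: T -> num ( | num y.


Common prefix: 'num'
Factored: T -> num T', T' -> ( | y


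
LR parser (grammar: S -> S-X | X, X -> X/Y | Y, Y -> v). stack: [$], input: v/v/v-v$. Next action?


no handle on stack; shift 'v'
Action: shift


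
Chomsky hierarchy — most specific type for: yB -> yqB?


LHS has context (more than one symbol) and |LHS| ≤ |RHS|
Classification: Type 1 (Context-Sensitive)


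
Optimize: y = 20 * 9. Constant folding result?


20 * 9 = 180 at compile time
Optimized: y = 180


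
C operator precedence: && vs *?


'*' is multiplicative (level 10); '&&' is logical AND (level 2)
Higher level binds tighter
'*' has higher precedence than '&&'


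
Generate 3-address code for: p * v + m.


Break into single-operator statements:
t1 = p * v
t2 = t1 + m


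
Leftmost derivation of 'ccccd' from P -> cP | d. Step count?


Derivation: P => cP => ccP => cccP => ccccP => ccccd
Steps: 5


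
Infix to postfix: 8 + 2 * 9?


* has higher precedence, evaluate 2*9 first
Postfix: 8 2 9 * +


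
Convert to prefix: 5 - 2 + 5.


left-to-right (same/higher precedence on left): tree is (+ (- 5 2) 5)
Prefix: + - 5 2 5


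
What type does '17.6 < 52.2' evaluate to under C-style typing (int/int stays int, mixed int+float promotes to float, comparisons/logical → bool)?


Operand types: float < float
Rule: comparison yields bool
Result type: bool


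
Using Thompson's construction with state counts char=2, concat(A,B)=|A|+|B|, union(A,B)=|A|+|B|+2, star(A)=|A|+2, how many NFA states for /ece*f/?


Syntax tree has 4 char leaf(s), 0 union(s), 1 star(s)
chars contribute 4×2 = 8; each union adds +2; each star adds +2
Total: 8 + 0 + 2 = 10 states


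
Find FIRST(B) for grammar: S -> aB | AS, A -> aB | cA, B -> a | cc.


Per alternative of B: FIRST(a) = {a}; FIRST(cc) = {c}
FIRST(B) = {a, c}


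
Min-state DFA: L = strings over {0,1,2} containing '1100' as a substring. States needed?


KMP-style automaton: 4 progress states + 1 absorbing accept = 5
Minimal DFA: 5 states


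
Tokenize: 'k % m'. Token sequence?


Scan left to right, longest-match per lexeme
Tokens: ID(k), OP(%), ID(m)


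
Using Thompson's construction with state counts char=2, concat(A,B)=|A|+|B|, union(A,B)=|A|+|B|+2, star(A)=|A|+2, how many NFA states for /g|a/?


Syntax tree has 2 char leaf(s), 1 union(s), 0 star(s)
chars contribute 2×2 = 4; each union adds +2; each star adds +2
Total: 4 + 2 + 0 = 6 states


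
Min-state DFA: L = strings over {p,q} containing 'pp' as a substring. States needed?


KMP-style automaton: 2 progress states + 1 absorbing accept = 3
Minimal DFA: 3 states


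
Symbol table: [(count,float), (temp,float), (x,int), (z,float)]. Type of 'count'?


Lookup 'count' → type float


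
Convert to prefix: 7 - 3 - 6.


left-to-right (same/higher precedence on left): tree is (- (- 7 3) 6)
Prefix: - - 7 3 6


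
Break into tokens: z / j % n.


Scan left to right, longest-match per lexeme
Tokens: ID(z), OP(/), ID(j), OP(%), ID(n)


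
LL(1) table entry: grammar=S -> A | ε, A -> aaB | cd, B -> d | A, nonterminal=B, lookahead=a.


For [B, a]: 'a' ∈ FIRST(A)
Entry: B -> A


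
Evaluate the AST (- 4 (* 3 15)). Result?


Evaluate inner: (* 3 15) = 45
Evaluate root: (- 4 45) = -41
Result: -41


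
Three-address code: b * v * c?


Break into single-operator statements:
t1 = b * v
t2 = t1 * c


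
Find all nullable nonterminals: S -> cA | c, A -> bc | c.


A nonterminal is nullable iff some alternative derives ε (directly, or every symbol in it is nullable)
Nullable: {}


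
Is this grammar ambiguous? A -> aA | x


right-linear, alternatives start with distinct terminals 'a' vs 'x': unique leftmost derivation
Unambiguous


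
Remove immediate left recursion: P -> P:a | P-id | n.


Left-recursive alternatives: P:a, P-id; non-recursive: n
Introduce P': P -> nP', P' -> :aP' | -idP' | ε


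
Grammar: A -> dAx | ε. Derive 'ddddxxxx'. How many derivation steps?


Derivation: A => dAx => ddAxx => dddAxxx => ddddAxxxx => ddddxxxx
Steps: 5


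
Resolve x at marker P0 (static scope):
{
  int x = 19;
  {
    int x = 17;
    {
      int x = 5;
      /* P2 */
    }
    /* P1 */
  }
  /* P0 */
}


x declared in the same block as P0
x = 19


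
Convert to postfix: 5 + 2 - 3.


Left to right (same or higher precedence on left)
Postfix: 5 2 + 3 -


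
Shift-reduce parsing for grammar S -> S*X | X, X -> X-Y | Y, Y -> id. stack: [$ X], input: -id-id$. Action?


shift '-' to continue X -> X-Y
Action: shift


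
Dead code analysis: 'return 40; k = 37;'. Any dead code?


statement follows a return and is unreachable
Dead: 'k = 37'


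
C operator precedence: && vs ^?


'^' is bitwise XOR (level 4); '&&' is logical AND (level 2)
Higher level binds tighter
'^' has higher precedence than '&&'


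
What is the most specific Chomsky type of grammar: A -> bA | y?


Right-linear: every RHS is a terminal or a terminal followed by one nonterminal
Classification: Type 3 (Regular)


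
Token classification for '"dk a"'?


Pattern: double-quoted sequence
Type: STRING_LITERAL


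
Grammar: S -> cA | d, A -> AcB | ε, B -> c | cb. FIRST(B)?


Per alternative of B: FIRST(c) = {c}; FIRST(cb) = {c}
FIRST(B) = {c}


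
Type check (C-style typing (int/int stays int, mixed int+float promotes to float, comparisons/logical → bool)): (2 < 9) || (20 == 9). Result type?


Operand types: bool || bool
Rule: logical operators take bool operands and yield bool
Result type: bool


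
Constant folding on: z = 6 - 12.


6 - 12 = -6 at compile time
Optimized: z = -6


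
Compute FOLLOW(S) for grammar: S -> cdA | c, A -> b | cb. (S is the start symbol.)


$ ∈ FOLLOW(S). For each A -> αBβ: add FIRST(β)\{ε} to FOLLOW(B); if β nullable, add FOLLOW(A).
FOLLOW(S) = {$}


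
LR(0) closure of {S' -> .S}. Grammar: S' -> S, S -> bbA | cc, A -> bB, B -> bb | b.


Start: S' -> .S
For each item with dot before a nonterminal B, add B -> .γ for every B-production
Closure: [S' -> .S, S -> .bbA, S -> .cc]


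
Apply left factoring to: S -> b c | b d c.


Common prefix: 'b'
Factored: S -> b S', S' -> c | d c


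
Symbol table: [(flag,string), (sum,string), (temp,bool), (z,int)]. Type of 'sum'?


Lookup 'sum' → type string


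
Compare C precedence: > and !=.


'>' is relational (level 7); '!=' is equality (level 6)
Higher level binds tighter
'>' has higher precedence than '!='


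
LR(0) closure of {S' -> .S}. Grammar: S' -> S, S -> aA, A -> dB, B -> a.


Start: S' -> .S
For each item with dot before a nonterminal B, add B -> .γ for every B-production
Closure: [S' -> .S, S -> .aA]


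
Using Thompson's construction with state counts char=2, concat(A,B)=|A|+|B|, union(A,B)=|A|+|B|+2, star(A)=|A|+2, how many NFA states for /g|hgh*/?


Syntax tree has 4 char leaf(s), 1 union(s), 1 star(s)
chars contribute 4×2 = 8; each union adds +2; each star adds +2
Total: 8 + 2 + 2 = 12 states


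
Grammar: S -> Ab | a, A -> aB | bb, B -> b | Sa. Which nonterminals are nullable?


A nonterminal is nullable iff some alternative derives ε (directly, or every symbol in it is nullable)
Nullable: {}


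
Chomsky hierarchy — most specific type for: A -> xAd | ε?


Single nonterminal LHS, but x^n d^n is not regular
Classification: Type 2 (Context-Free)


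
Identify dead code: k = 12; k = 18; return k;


first assignment to k is overwritten before any read
Dead: 'k = 12'


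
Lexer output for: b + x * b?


Scan left to right, longest-match per lexeme
Tokens: ID(b), OP(+), ID(x), OP(*), ID(b)


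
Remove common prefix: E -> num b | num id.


Common prefix: 'num'
Factored: E -> num E', E' -> b | id


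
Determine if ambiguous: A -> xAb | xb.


balanced x^n…b^n: each string has a unique parse
Unambiguous


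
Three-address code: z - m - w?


Break into single-operator statements:
t1 = z - m
t2 = t1 - w


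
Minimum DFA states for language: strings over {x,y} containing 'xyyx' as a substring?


KMP-style automaton: 4 progress states + 1 absorbing accept = 5
Minimal DFA: 5 states


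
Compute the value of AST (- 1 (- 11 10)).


Evaluate inner: (- 11 10) = 1
Evaluate root: (- 1 1) = 0
Result: 0


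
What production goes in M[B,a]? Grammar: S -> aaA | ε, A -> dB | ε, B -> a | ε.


For [B, a]: 'a' ∈ FIRST(a)
Entry: B -> a


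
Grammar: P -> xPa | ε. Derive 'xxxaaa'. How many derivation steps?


Derivation: P => xPa => xxPaa => xxxPaaa => xxxaaa
Steps: 4


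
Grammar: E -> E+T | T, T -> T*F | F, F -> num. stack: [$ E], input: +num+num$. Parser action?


shift '+' to continue E -> E+T
Action: shift


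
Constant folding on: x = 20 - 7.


20 - 7 = 13 at compile time
Optimized: x = 13


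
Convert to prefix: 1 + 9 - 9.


left-to-right (same/higher precedence on left): tree is (- (+ 1 9) 9)
Prefix: - + 1 9 9


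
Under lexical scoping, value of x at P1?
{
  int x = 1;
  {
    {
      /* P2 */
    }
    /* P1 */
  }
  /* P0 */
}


P1's block does not declare x; resolves to the enclosing declaration at depth 0
x = 1


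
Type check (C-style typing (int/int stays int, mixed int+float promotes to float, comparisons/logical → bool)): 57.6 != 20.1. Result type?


Operand types: float != float
Rule: comparison yields bool
Result type: bool


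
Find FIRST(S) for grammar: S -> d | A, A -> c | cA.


Per alternative of S: FIRST(d) = {d}; FIRST(A) = {c}
FIRST(S) = {c, d}


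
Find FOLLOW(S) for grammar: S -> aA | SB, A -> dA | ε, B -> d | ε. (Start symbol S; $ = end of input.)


$ ∈ FOLLOW(S). For each A -> αBβ: add FIRST(β)\{ε} to FOLLOW(B); if β nullable, add FOLLOW(A).
FOLLOW(S) = {$, d}


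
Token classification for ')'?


Pattern: delimiter/punctuation
Type: PUNCTUATION


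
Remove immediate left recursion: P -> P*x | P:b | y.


Left-recursive alternatives: P*x, P:b; non-recursive: y
Introduce P': P -> yP', P' -> *xP' | :bP' | ε


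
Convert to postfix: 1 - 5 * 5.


* has higher precedence, evaluate 5*5 first
Postfix: 1 5 5 * -


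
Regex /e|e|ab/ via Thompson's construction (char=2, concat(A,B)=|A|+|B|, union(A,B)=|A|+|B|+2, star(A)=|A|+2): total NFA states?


Syntax tree has 4 char leaf(s), 2 union(s), 0 star(s)
chars contribute 4×2 = 8; each union adds +2; each star adds +2
Total: 8 + 4 + 0 = 12 states


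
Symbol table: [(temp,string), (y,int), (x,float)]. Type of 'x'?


Lookup 'x' → type float


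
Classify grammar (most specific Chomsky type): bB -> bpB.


LHS has context (more than one symbol) and |LHS| ≤ |RHS|
Classification: Type 1 (Context-Sensitive)


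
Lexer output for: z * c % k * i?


Scan left to right, longest-match per lexeme
Tokens: ID(z), OP(*), ID(c), OP(%), ID(k), OP(*), ID(i)


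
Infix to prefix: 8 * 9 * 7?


left-to-right (same/higher precedence on left): tree is (* (* 8 9) 7)
Prefix: * * 8 9 7


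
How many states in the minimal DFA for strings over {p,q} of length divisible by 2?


Track length mod 2: states 0..1, accept at 0
Minimal DFA: 2 states


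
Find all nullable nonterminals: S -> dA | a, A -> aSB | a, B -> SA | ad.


A nonterminal is nullable iff some alternative derives ε (directly, or every symbol in it is nullable)
Nullable: {}


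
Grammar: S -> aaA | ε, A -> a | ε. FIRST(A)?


Per alternative of A: FIRST(a) = {a}; FIRST(ε) = {ε}
FIRST(A) = {a, ε}


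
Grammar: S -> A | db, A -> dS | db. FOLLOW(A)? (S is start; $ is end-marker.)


$ ∈ FOLLOW(S). For each A -> αBβ: add FIRST(β)\{ε} to FOLLOW(B); if β nullable, add FOLLOW(A).
FOLLOW(A) = {$}


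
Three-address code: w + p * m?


Break into single-operator statements:
t1 = p * m
t2 = w + t1


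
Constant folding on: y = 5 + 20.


5 + 20 = 25 at compile time
Optimized: y = 25


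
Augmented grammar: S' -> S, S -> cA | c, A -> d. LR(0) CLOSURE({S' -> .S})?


Start: S' -> .S
For each item with dot before a nonterminal B, add B -> .γ for every B-production
Closure: [S' -> .S, S -> .cA, S -> .c]


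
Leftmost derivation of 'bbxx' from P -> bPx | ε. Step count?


Derivation: P => bPx => bbPxx => bbxx
Steps: 3


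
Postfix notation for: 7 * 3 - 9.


Left to right (same or higher precedence on left)
Postfix: 7 3 * 9 -


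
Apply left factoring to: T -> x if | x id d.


Common prefix: 'x'
Factored: T -> x T', T' -> if | id d


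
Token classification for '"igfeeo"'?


Pattern: double-quoted sequence
Type: STRING_LITERAL


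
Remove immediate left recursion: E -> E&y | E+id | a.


Left-recursive alternatives: E&y, E+id; non-recursive: a
Introduce E': E -> aE', E' -> &yE' | +idE' | ε


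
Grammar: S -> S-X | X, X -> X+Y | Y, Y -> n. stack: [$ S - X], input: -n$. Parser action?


handle 'S-X' on top; lookahead ∈ FOLLOW(S) = {-, $}
Action: reduce (S -> S-X)


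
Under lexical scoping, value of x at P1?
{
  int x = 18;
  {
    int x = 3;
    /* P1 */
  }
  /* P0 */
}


x declared in the same block as P1
x = 3


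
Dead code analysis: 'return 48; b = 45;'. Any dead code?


statement follows a return and is unreachable
Dead: 'b = 45'


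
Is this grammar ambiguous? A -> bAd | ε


balanced b^n…d^n: each string has a unique parse
Unambiguous


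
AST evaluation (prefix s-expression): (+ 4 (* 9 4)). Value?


Evaluate inner: (* 9 4) = 36
Evaluate root: (+ 4 36) = 40
Result: 40


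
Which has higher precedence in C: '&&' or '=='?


'==' is equality (level 6); '&&' is logical AND (level 2)
Higher level binds tighter
'==' has higher precedence than '&&'


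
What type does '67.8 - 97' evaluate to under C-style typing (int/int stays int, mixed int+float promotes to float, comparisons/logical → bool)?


Operand types: float - int
Rule: mixed int/float promotes to float; int/int stays int
Result type: float


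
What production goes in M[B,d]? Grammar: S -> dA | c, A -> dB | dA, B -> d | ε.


For [B, d]: 'd' ∈ FIRST(d)
Entry: B -> d


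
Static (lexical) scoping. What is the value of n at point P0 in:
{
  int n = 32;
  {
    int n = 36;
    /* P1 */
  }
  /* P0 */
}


n declared in the same block as P0
n = 32


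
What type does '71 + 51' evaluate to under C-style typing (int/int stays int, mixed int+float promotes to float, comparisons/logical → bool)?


Operand types: int + int
Rule: mixed int/float promotes to float; int/int stays int
Result type: int


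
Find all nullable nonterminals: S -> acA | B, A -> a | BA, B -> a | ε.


A nonterminal is nullable iff some alternative derives ε (directly, or every symbol in it is nullable)
Nullable: {B, S}


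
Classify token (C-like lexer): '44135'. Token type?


Pattern: digits only
Type: INTEGER_LITERAL


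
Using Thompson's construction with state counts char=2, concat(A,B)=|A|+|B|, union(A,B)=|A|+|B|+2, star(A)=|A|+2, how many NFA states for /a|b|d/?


Syntax tree has 3 char leaf(s), 2 union(s), 0 star(s)
chars contribute 3×2 = 6; each union adds +2; each star adds +2
Total: 6 + 4 + 0 = 10 states


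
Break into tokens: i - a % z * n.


Scan left to right, longest-match per lexeme
Tokens: ID(i), OP(-), ID(a), OP(%), ID(z), OP(*), ID(n)


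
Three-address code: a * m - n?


Break into single-operator statements:
t1 = a * m
t2 = t1 - n


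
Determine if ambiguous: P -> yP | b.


right-linear, alternatives start with distinct terminals 'y' vs 'b': unique leftmost derivation
Unambiguous


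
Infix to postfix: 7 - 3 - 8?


Left to right (same or higher precedence on left)
Postfix: 7 3 - 8 -


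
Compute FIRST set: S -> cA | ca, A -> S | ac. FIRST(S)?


Per alternative of S: FIRST(cA) = {c}; FIRST(ca) = {c}
FIRST(S) = {c}


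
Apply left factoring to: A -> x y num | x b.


Common prefix: 'x'
Factored: A -> x A', A' -> y num | b


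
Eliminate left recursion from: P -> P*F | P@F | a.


Left-recursive alternatives: P*F, P@F; non-recursive: a
Introduce P': P -> aP', P' -> *FP' | @FP' | ε


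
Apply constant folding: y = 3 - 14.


3 - 14 = -11 at compile time
Optimized: y = -11


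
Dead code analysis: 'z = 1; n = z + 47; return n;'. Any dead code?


z is read by n's definition; n is returned
No dead code


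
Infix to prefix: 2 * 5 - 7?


left-to-right (same/higher precedence on left): tree is (- (* 2 5) 7)
Prefix: - * 2 5 7


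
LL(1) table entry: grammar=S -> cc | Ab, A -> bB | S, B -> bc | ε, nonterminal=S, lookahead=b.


For [S, b]: 'b' ∈ FIRST(Ab)
Entry: S -> Ab


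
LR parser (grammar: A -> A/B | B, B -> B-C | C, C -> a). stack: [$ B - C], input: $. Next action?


handle 'B-C' on top
Action: reduce (B -> B-C)


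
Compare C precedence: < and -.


'-' is additive (level 9); '<' is relational (level 7)
Higher level binds tighter
'-' has higher precedence than '<'


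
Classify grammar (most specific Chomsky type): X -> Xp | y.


Left-linear: every RHS is a terminal or one nonterminal followed by a terminal
Classification: Type 3 (Regular)


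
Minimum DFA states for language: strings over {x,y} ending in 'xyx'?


Track the longest suffix of input matching a prefix of 'xyx': 4 classes (prefixes of length 0..3)
Minimal DFA: 4 states


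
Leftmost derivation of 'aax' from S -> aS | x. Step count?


Derivation: S => aS => aaS => aax
Steps: 3


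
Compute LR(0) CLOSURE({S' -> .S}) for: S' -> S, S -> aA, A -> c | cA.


Start: S' -> .S
For each item with dot before a nonterminal B, add B -> .γ for every B-production
Closure: [S' -> .S, S -> .aA]


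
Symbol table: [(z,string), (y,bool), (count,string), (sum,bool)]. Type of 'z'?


Lookup 'z' → type string


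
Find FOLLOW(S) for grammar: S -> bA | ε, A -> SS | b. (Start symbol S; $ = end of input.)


$ ∈ FOLLOW(S). For each A -> αBβ: add FIRST(β)\{ε} to FOLLOW(B); if β nullable, add FOLLOW(A).
FOLLOW(S) = {$, b}


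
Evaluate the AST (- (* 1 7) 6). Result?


Evaluate inner: (* 1 7) = 7
Evaluate root: (- 7 6) = 1
Result: 1


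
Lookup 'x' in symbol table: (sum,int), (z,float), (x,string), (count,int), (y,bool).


Lookup 'x' → type string


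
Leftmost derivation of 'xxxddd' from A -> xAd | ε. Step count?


Derivation: A => xAd => xxAdd => xxxAddd => xxxddd
Steps: 4


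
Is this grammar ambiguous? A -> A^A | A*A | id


'id^id*id' has two parse trees (no precedence encoded between ^ and *)
Ambiguous


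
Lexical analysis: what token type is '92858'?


Pattern: digits only
Type: INTEGER_LITERAL


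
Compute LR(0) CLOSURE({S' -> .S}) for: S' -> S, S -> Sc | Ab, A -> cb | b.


Start: S' -> .S
For each item with dot before a nonterminal B, add B -> .γ for every B-production
Closure: [S' -> .S, S -> .Sc, S -> .Ab, A -> .cb, A -> .b]


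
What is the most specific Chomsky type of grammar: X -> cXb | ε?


Single nonterminal LHS, but c^n b^n is not regular
Classification: Type 2 (Context-Free)


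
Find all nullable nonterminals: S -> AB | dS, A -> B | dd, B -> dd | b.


A nonterminal is nullable iff some alternative derives ε (directly, or every symbol in it is nullable)
Nullable: {}


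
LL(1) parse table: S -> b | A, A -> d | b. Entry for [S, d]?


For [S, d]: 'd' ∈ FIRST(A)
Entry: S -> A
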